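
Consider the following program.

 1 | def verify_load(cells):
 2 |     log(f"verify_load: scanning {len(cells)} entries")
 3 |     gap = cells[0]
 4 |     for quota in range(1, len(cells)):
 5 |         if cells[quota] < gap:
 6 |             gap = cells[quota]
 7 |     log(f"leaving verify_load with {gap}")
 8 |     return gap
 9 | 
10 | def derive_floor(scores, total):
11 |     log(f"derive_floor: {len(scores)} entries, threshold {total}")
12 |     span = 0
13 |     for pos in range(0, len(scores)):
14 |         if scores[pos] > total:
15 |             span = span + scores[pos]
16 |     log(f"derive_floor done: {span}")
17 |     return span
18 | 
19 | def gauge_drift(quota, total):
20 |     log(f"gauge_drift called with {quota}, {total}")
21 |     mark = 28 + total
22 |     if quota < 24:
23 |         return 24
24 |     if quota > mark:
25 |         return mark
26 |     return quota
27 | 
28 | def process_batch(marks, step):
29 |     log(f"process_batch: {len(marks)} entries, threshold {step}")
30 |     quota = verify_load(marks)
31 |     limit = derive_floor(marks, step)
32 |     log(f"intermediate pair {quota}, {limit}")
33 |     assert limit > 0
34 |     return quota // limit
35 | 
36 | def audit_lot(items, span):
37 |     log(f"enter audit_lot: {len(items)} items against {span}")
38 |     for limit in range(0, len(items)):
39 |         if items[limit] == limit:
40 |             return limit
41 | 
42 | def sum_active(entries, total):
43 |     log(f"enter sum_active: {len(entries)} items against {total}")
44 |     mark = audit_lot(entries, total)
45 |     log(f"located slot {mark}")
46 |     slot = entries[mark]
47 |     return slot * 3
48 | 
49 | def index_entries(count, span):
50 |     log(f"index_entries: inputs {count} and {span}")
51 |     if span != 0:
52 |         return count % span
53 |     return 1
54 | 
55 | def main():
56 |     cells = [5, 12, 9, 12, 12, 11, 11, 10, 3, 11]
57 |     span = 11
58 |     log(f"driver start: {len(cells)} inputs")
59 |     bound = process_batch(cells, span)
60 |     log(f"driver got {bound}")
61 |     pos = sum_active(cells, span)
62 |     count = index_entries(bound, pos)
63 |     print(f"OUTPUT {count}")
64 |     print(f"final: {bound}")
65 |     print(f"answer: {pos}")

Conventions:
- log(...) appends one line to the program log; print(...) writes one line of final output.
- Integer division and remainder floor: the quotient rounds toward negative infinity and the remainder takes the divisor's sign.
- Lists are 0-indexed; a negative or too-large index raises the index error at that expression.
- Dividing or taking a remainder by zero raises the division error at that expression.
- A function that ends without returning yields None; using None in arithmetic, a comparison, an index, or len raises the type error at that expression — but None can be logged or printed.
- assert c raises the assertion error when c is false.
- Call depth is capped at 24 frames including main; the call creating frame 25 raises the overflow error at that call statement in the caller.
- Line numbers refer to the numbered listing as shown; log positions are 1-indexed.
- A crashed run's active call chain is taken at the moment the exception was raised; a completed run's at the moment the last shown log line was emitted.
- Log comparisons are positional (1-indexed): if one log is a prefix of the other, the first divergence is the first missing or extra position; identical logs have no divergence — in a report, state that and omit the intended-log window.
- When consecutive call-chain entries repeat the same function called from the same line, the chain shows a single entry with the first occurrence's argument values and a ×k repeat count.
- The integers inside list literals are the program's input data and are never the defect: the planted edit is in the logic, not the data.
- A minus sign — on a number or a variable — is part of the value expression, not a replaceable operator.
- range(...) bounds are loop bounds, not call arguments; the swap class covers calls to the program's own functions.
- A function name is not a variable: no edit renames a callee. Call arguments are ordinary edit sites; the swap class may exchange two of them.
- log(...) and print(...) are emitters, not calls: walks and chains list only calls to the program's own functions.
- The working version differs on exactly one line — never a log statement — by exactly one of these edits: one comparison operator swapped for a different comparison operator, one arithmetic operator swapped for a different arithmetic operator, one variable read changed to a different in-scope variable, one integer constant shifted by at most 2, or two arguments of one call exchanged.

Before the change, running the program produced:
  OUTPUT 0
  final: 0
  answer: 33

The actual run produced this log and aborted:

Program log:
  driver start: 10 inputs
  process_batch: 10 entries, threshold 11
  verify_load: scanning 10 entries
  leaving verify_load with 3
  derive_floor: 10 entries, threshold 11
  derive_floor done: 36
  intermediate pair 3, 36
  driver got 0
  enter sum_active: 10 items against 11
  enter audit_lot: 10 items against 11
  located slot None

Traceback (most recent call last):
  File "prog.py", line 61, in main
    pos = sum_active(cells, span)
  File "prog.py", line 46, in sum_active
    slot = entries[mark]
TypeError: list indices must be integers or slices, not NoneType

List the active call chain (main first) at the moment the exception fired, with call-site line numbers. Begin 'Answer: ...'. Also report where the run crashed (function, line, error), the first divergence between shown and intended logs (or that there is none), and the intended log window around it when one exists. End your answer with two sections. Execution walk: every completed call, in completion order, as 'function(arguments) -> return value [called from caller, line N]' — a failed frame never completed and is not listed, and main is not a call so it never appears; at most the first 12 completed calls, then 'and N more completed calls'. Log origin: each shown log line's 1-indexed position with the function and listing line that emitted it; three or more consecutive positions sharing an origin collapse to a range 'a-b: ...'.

Answer: main -> sum_active (called at line 61).
Core observation: The earliest visible damage is log position 11 — 'located slot None' rather than the intended 'located slot 5'.
Crash: sum_active, line 46, TypeError.
First divergence: position 11; shown 'located slot None' vs intended 'located slot 5'.
Intended log window:
  9: enter sum_active: 10 items against 11
  10: enter audit_lot: 10 items against 11
  11: located slot 5
  12: index_entries: inputs 0 and 33
Execution walk:
  verify_load([5, 12, 9, 12, 12, 11, 11, 10, 3, 11]) -> 3  [called from process_batch, line 30]
  derive_floor([5, 12, 9, 12, 12, 11, 11, 10, 3, 11], 11) -> 36  [called from process_batch, line 31]
  process_batch([5, 12, 9, 12, 12, 11, 11, 10, 3, 11], 11) -> 0  [called from main, line 59]
  audit_lot([5, 12, 9, 12, 12, 11, 11, 10, 3, 11], 11) -> None  [called from sum_active, line 44]
Log origin:
  1 — main, line 58
  2 — process_batch, line 29
  3 — verify_load, line 2
  4 — verify_load, line 7
  5 — derive_floor, line 11
  6 — derive_floor, line 16
  7 — process_batch, line 32
  8 — main, line 60
  9 — sum_active, line 43
  10 — audit_lot, line 37
  11 — sum_active, line 45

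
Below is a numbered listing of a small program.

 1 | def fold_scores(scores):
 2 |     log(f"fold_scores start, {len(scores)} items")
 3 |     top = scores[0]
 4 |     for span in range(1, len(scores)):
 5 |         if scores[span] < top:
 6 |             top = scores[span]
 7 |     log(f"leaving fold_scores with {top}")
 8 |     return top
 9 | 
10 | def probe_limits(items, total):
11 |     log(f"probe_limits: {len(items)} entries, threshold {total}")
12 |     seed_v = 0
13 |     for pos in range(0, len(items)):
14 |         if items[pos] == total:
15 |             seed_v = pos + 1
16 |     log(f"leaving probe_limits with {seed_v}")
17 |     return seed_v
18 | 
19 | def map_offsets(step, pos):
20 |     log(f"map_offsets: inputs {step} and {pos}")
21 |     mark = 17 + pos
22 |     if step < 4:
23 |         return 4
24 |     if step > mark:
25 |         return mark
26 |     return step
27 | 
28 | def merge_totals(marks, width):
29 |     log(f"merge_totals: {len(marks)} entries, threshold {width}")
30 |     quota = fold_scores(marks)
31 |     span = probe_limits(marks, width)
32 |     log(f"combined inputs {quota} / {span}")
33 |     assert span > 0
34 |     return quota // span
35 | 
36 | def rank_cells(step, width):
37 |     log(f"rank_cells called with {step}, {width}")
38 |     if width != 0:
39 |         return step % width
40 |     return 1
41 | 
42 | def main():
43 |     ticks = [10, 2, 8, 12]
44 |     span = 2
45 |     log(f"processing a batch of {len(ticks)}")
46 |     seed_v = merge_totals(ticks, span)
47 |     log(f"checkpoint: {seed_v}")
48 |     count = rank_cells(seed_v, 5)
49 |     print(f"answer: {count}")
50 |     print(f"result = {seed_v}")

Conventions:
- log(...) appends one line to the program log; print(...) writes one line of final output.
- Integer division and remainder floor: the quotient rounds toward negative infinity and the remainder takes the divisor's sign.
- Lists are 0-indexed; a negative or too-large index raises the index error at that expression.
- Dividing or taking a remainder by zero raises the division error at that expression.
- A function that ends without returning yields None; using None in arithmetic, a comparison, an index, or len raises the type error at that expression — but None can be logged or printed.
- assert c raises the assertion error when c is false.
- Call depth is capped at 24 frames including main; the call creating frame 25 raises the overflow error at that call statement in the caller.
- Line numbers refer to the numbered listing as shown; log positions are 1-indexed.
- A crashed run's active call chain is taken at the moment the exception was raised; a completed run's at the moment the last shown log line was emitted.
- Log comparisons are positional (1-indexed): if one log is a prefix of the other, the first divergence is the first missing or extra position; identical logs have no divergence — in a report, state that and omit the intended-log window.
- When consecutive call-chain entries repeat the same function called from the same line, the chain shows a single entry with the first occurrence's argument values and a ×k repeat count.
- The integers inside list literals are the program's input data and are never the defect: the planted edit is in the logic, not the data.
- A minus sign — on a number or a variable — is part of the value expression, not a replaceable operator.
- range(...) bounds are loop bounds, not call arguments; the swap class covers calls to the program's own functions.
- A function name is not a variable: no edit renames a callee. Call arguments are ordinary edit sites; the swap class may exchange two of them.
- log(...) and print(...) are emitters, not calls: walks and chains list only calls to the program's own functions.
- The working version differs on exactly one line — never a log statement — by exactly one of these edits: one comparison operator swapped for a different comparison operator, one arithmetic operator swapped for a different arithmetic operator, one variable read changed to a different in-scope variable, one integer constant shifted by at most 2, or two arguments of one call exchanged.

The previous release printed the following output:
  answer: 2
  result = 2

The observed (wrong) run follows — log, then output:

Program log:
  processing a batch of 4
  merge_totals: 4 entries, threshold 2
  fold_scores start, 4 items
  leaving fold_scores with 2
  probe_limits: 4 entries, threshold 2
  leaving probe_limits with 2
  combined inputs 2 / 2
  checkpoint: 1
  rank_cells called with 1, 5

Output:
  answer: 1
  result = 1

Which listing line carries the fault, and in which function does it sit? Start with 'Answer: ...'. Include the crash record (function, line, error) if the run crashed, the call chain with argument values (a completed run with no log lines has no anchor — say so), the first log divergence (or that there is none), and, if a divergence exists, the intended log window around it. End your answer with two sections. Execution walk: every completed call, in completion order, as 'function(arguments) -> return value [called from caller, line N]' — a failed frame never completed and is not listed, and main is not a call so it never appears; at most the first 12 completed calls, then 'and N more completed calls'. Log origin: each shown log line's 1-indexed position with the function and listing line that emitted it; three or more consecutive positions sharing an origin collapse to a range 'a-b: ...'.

Answer: the defect is in probe_limits at line 15.
Core observation: Position 6 is the first bad log line: 'leaving probe_limits with 2' should read 'leaving probe_limits with 1'.
Call chain: main -> rank_cells(1, 5) (called at line 48).
First divergence: position 6 — shown 'leaving probe_limits with 2', intended 'leaving probe_limits with 1'.
Intended log window:
  4: leaving fold_scores with 2
  5: probe_limits: 4 entries, threshold 2
  6: leaving probe_limits with 1
  7: combined inputs 2 / 1
Execution walk:
  fold_scores([10, 2, 8, 12]) -> 2  [called from merge_totals, line 30]
  probe_limits([10, 2, 8, 12], 2) -> 2  [called from merge_totals, line 31]
  merge_totals([10, 2, 8, 12], 2) -> 1  [called from main, line 46]
  rank_cells(1, 5) -> 1  [called from main, line 48]
Log line origins:
  1 — main, line 45
  2 — merge_totals, line 29
  3 — fold_scores, line 2
  4 — fold_scores, line 7
  5 — probe_limits, line 11
  6 — probe_limits, line 16
  7 — merge_totals, line 32
  8 — main, line 47
  9 — rank_cells, line 37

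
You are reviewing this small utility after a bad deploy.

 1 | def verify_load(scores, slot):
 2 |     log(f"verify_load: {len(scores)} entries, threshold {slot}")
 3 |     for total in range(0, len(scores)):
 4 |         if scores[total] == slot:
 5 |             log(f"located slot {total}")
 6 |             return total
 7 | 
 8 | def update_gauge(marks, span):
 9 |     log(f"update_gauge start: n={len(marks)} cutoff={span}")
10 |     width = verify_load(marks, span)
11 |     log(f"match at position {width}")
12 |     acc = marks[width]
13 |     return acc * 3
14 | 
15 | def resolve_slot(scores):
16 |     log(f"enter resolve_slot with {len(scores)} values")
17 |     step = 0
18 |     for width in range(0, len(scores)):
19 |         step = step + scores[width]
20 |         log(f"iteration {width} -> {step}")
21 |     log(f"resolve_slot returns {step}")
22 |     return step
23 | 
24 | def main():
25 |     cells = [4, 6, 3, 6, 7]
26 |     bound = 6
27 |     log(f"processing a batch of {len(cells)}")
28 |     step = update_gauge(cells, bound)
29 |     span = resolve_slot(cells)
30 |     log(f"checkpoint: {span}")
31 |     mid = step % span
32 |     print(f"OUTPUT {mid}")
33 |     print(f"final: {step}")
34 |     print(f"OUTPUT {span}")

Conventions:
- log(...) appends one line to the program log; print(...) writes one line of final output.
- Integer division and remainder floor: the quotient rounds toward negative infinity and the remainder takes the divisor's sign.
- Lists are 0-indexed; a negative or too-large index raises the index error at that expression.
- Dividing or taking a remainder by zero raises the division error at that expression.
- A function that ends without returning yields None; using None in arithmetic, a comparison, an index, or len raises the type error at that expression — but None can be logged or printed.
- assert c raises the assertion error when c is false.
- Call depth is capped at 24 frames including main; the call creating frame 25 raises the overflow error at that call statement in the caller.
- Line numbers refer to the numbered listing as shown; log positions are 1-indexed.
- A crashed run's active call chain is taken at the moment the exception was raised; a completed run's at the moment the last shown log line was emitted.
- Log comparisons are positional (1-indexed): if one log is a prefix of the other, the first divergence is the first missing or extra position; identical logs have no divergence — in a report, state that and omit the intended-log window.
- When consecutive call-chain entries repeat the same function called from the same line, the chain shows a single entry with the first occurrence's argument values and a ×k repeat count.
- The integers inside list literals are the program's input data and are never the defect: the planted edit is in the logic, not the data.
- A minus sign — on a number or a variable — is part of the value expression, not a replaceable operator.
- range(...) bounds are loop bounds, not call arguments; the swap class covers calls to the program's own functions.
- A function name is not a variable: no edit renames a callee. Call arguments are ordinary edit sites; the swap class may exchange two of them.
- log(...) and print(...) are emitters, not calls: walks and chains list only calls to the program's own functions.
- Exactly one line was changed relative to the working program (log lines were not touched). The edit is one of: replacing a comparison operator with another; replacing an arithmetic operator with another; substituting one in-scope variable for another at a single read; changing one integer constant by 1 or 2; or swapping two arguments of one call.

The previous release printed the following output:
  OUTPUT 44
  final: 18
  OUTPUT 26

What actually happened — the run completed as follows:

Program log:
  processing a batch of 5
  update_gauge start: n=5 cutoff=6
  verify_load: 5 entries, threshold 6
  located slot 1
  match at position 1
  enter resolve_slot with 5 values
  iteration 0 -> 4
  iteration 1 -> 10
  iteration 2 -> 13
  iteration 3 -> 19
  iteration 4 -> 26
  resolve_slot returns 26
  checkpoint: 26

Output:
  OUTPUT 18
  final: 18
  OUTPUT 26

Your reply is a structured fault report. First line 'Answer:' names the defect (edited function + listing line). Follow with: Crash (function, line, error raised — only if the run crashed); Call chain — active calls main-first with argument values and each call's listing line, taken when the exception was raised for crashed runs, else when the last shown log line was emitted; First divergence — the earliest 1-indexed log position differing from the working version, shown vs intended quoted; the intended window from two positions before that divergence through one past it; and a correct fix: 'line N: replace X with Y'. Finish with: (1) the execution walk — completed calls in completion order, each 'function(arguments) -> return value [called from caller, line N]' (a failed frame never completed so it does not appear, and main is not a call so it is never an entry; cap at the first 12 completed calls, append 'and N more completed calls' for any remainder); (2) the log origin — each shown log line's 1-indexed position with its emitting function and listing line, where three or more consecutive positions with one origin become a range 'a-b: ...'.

Answer: the defect is in main at line 31.
Key observation: Every logged value matches the working version; the printed result is what differs.
Call chain: main.
First divergence: none; the two logs match at every position.
Execution walk:
  verify_load([4, 6, 3, 6, 7], 6) -> 1  [called from update_gauge, line 10]
  update_gauge([4, 6, 3, 6, 7], 6) -> 18  [called from main, line 28]
  resolve_slot([4, 6, 3, 6, 7]) -> 26  [called from main, line 29]
Log line origins:
  1: emitted by main (line 27)
  2: emitted by update_gauge (line 9)
  3: emitted by verify_load (line 2)
  4: emitted by verify_load (line 5)
  5: emitted by update_gauge (line 11)
  6: emitted by resolve_slot (line 16)
  7-11: emitted by resolve_slot (line 20)
  12: emitted by resolve_slot (line 21)
  13: emitted by main (line 30)
A correct fix: line 31: replace `%` with `+`.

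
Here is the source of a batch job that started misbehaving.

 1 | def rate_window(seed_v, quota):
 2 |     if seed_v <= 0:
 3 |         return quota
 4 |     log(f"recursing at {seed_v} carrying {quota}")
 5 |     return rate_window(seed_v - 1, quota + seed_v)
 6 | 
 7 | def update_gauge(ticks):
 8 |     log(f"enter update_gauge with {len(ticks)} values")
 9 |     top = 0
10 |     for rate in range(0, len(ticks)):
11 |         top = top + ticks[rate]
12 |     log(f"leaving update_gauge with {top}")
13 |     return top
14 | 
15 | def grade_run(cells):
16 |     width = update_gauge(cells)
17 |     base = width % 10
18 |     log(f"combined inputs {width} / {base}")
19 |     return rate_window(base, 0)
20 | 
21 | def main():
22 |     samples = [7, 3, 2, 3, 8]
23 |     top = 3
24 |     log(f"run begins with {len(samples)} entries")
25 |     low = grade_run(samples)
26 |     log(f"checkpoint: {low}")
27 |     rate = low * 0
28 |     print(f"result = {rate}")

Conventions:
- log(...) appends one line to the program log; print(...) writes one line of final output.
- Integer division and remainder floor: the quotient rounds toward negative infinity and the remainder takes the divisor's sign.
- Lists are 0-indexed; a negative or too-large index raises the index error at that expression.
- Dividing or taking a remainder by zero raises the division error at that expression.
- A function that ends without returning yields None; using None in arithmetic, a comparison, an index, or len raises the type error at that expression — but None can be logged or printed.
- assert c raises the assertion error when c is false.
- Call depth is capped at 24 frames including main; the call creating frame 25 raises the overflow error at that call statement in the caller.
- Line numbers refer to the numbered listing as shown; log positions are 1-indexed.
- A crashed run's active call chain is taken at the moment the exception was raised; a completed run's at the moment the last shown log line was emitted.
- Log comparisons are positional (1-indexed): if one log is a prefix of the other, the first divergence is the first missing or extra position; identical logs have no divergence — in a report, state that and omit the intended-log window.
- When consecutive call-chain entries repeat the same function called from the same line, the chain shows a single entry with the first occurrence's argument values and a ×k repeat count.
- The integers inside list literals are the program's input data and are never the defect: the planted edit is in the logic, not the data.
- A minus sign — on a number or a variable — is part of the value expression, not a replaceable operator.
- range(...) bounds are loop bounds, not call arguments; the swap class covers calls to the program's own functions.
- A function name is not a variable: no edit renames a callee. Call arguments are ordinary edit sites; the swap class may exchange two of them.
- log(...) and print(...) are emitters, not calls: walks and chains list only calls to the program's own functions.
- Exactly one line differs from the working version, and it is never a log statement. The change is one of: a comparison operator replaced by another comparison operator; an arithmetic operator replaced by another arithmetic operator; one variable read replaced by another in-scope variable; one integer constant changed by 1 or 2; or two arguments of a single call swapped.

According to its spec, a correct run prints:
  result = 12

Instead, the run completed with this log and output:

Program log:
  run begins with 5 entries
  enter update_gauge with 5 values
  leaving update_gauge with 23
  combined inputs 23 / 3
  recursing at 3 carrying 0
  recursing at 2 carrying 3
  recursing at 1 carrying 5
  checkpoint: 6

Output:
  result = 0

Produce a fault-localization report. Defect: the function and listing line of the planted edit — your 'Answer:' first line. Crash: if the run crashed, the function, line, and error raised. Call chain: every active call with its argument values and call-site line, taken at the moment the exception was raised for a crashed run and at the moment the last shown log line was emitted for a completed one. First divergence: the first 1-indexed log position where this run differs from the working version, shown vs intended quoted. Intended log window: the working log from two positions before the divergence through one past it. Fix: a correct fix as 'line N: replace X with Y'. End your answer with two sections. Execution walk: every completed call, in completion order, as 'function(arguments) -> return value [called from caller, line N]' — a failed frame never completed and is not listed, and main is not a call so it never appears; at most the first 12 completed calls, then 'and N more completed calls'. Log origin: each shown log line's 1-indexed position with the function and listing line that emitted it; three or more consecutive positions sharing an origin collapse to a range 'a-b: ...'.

Answer: the defect is in main at line 27.
Key fact: Log streams are identical — the defect surfaces only in the printed output.
Call chain: main.
First divergence: there is none — every log position agrees.
Execution walk:
  update_gauge([7, 3, 2, 3, 8]) -> 23  [called from grade_run, line 16]
  rate_window(0, 6) -> 6  [called from rate_window, line 5]
  rate_window(1, 5) -> 6  [called from rate_window, line 5]
  rate_window(2, 3) -> 6  [called from rate_window, line 5]
  rate_window(3, 0) -> 6  [called from grade_run, line 19]
  grade_run([7, 3, 2, 3, 8]) -> 6  [called from main, line 25]
Log origin:
  1: from main, line 24
  2: from update_gauge, line 8
  3: from update_gauge, line 12
  4: from grade_run, line 18
  5-7: from rate_window, line 4
  8: from main, line 26
A correct fix: line 27: replace `0` with `2`.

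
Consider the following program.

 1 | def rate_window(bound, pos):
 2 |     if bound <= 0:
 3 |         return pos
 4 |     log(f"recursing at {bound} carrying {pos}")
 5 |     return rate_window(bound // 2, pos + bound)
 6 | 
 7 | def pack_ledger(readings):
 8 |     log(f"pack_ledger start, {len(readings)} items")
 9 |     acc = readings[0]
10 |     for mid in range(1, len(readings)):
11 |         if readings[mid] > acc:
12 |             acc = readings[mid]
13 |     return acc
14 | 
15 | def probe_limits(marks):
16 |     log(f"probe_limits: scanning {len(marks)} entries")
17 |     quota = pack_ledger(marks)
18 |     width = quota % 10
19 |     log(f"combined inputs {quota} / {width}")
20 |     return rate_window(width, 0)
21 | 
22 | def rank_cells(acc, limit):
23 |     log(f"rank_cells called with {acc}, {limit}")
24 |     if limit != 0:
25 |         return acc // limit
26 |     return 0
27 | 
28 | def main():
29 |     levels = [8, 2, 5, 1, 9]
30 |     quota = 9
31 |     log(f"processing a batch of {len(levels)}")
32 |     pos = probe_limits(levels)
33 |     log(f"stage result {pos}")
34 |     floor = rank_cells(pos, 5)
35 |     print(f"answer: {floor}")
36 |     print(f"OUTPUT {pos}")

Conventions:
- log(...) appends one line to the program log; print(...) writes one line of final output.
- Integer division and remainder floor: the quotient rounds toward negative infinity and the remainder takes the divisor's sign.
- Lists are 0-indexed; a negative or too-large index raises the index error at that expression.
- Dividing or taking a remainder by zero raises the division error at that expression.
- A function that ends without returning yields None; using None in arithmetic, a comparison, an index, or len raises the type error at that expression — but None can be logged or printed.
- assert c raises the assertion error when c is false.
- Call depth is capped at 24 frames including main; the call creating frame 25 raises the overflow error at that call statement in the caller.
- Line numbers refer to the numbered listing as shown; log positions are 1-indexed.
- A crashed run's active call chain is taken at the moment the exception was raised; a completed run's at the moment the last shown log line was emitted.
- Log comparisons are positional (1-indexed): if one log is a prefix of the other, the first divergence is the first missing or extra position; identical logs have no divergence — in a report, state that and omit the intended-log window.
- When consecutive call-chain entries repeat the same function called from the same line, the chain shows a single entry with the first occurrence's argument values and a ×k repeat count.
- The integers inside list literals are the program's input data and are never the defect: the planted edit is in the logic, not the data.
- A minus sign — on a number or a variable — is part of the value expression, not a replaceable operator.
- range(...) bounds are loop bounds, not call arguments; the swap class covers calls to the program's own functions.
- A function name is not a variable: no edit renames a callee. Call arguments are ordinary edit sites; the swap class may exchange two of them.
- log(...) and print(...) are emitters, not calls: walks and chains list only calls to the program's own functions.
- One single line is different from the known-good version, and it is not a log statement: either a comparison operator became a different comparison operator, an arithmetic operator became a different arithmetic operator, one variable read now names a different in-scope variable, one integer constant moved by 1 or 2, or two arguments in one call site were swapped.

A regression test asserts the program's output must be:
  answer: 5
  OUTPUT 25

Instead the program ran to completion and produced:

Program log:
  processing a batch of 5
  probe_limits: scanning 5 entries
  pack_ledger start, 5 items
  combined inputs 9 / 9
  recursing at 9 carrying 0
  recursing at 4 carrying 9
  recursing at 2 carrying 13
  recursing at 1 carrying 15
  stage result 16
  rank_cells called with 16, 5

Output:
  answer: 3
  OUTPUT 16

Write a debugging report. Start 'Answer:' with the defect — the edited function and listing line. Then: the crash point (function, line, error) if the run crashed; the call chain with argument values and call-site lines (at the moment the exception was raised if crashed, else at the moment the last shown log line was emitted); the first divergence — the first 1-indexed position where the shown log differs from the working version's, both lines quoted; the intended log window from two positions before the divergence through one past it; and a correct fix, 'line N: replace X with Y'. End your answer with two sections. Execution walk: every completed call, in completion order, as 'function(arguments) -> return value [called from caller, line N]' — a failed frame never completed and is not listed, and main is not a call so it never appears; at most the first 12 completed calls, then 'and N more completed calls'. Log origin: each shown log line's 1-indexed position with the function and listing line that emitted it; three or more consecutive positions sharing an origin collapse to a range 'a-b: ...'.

Answer: the defect is in rate_window at line 5.
The tell: The log first diverges at position 6: the faulty run prints 'recursing at 4 carrying 9' where the working version prints 'recursing at 7 carrying 9'.
Call chain: main -> rank_cells(16, 5) (called at line 34).
First divergence: at position 6 the run shows 'recursing at 4 carrying 9' where the working version logs 'recursing at 7 carrying 9'.
Intended log window:
  4: combined inputs 9 / 9
  5: recursing at 9 carrying 0
  6: recursing at 7 carrying 9
  7: recursing at 5 carrying 16
Execution walk:
  pack_ledger([8, 2, 5, 1, 9]) -> 9  [called from probe_limits, line 17]
  rate_window(0, 16) -> 16  [called from rate_window, line 5]
  rate_window(1, 15) -> 16  [called from rate_window, line 5]
  rate_window(2, 13) -> 16  [called from rate_window, line 5]
  rate_window(4, 9) -> 16  [called from rate_window, line 5]
  rate_window(9, 0) -> 16  [called from probe_limits, line 20]
  probe_limits([8, 2, 5, 1, 9]) -> 16  [called from main, line 32]
  rank_cells(16, 5) -> 3  [called from main, line 34]
Log origin:
  1: logged in main at line 31
  2: logged in probe_limits at line 16
  3: logged in pack_ledger at line 8
  4: logged in probe_limits at line 19
  5-8: logged in rate_window at line 4
  9: logged in main at line 33
  10: logged in rank_cells at line 23
A correct fix: line 5: replace `//` with `-`.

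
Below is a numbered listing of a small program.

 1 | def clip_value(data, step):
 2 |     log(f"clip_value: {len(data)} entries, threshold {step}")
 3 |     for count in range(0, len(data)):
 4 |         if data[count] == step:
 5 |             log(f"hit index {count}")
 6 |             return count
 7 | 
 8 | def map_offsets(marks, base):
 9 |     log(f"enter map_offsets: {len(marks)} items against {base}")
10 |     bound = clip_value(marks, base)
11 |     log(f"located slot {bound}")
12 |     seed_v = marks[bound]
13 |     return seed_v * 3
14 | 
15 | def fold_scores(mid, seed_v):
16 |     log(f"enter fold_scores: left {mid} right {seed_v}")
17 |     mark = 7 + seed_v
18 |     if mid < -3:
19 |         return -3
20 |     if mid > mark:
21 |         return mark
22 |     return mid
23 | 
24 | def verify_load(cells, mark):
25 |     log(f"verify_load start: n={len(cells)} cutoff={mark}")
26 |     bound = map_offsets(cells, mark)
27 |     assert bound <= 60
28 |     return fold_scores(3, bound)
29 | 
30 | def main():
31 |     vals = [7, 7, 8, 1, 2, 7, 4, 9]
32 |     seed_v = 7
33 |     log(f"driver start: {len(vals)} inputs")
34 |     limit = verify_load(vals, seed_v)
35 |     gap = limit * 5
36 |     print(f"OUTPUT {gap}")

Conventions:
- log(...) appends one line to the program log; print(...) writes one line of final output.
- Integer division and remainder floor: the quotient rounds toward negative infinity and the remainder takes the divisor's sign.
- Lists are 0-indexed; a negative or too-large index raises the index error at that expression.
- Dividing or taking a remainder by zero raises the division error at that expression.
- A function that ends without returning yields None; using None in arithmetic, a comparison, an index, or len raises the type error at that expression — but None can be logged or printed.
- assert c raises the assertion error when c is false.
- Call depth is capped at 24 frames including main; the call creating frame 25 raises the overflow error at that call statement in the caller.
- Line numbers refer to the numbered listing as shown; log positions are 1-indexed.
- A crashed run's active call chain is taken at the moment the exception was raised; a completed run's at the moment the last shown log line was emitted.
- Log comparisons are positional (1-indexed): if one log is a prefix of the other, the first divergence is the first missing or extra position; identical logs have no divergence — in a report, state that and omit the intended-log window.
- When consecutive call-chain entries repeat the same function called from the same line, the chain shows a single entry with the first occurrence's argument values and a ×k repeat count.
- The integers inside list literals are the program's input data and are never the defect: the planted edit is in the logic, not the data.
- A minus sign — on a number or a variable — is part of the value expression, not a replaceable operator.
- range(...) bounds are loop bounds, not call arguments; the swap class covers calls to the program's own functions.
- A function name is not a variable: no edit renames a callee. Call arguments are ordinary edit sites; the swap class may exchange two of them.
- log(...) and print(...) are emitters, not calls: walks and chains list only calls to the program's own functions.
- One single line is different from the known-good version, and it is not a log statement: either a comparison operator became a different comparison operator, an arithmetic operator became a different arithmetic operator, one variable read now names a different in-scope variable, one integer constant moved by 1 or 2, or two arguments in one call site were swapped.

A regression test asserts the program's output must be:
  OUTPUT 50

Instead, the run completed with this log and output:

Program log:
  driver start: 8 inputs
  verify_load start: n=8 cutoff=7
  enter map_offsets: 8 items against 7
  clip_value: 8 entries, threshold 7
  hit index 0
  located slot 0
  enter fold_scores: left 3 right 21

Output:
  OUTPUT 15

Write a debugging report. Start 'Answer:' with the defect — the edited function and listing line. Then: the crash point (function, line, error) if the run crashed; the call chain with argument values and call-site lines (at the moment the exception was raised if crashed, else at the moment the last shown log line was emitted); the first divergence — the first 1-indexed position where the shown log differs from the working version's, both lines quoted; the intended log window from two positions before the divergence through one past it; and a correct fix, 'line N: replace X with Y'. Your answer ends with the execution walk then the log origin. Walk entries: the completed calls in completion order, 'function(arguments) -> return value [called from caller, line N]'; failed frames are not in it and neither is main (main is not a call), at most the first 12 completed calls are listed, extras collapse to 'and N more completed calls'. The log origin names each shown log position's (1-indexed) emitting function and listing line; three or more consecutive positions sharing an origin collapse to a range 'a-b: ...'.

Answer: the defect is in verify_load at line 28.
The tell: At log position 7 the runs split — shown 'enter fold_scores: left 3 right 21', but the working version logs 'enter fold_scores: left 21 right 3'.
Call chain: main -> verify_load([7, 7, 8, 1, 2, 7, 4, 9], 7) (called at line 34) -> fold_scores(3, 21) (called at line 28).
First divergence: position 7 — shown 'enter fold_scores: left 3 right 21', intended 'enter fold_scores: left 21 right 3'.
Intended log window:
  5: hit index 0
  6: located slot 0
  7: enter fold_scores: left 21 right 3
Execution walk:
  clip_value([7, 7, 8, 1, 2, 7, 4, 9], 7) -> 0  [called from map_offsets, line 10]
  map_offsets([7, 7, 8, 1, 2, 7, 4, 9], 7) -> 21  [called from verify_load, line 26]
  fold_scores(3, 21) -> 3  [called from verify_load, line 28]
  verify_load([7, 7, 8, 1, 2, 7, 4, 9], 7) -> 3  [called from main, line 34]
Log origins:
  1: logged in main at line 33
  2: logged in verify_load at line 25
  3: logged in map_offsets at line 9
  4: logged in clip_value at line 2
  5: logged in clip_value at line 5
  6: logged in map_offsets at line 11
  7: logged in fold_scores at line 16
A correct fix: line 28: replace `fold_scores(3, bound)` with `fold_scores(bound, 3)`.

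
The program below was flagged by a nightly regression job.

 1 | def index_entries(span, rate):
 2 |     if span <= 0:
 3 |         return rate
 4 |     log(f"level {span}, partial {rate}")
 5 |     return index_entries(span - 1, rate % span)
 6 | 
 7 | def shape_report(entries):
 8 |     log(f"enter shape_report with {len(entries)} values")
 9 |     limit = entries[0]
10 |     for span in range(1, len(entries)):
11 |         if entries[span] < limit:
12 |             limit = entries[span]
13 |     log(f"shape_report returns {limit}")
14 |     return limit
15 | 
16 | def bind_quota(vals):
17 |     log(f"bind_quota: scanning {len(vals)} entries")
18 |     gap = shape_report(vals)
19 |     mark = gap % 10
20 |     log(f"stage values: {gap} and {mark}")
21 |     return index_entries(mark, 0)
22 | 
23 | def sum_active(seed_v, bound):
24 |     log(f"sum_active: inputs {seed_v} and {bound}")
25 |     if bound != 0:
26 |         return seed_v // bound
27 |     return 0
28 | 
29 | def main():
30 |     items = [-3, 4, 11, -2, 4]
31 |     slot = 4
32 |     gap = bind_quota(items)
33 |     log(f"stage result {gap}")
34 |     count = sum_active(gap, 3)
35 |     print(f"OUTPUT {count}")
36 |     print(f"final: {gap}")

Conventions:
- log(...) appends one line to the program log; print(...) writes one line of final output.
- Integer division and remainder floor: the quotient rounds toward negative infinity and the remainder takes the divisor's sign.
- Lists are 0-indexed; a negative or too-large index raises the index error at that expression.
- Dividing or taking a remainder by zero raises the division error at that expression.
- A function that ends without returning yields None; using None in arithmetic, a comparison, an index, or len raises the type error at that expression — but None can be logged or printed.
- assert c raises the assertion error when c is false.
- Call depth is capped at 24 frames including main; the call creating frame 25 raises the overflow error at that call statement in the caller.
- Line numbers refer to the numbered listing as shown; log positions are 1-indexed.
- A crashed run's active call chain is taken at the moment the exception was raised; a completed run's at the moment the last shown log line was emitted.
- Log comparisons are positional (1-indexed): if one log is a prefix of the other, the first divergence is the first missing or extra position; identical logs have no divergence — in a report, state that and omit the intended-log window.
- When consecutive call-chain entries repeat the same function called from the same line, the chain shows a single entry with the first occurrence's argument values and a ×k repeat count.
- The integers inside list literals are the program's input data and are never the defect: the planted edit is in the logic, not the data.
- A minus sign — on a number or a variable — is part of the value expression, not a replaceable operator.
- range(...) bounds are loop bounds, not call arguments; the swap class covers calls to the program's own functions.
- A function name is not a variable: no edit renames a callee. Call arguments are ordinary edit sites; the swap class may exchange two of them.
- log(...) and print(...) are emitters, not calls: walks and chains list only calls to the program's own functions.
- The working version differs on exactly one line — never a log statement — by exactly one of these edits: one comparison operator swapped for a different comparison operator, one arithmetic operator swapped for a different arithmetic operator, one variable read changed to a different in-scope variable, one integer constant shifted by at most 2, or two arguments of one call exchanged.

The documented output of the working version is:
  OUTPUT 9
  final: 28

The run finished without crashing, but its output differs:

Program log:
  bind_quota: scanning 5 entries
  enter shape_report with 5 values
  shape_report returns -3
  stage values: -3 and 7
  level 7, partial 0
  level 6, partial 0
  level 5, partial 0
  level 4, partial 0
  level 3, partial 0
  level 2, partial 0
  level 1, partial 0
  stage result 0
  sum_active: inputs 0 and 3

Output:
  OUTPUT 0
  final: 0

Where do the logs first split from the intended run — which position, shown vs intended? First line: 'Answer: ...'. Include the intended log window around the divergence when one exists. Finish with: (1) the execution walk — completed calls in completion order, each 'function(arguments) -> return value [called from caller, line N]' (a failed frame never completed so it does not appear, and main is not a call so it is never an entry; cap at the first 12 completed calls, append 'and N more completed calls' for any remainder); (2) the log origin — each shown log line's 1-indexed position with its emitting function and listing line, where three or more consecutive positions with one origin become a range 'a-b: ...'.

Answer: position 6 — the shown line 'level 6, partial 0' should read 'level 6, partial 7'.
Intended log window:
  4: stage values: -3 and 7
  5: level 7, partial 0
  6: level 6, partial 7
  7: level 5, partial 13
Execution walk:
  shape_report([-3, 4, 11, -2, 4]) -> -3  [called from bind_quota, line 18]
  index_entries(0, 0) -> 0  [called from index_entries, line 5]
  index_entries(1, 0) -> 0  [called from index_entries, line 5]
  index_entries(2, 0) -> 0  [called from index_entries, line 5]
  index_entries(3, 0) -> 0  [called from index_entries, line 5]
  index_entries(4, 0) -> 0  [called from index_entries, line 5]
  index_entries(5, 0) -> 0  [called from index_entries, line 5]
  index_entries(6, 0) -> 0  [called from index_entries, line 5]
  index_entries(7, 0) -> 0  [called from bind_quota, line 21]
  bind_quota([-3, 4, 11, -2, 4]) -> 0  [called from main, line 32]
  sum_active(0, 3) -> 0  [called from main, line 34]
Log origin:
  1: from bind_quota, line 17
  2: from shape_report, line 8
  3: from shape_report, line 13
  4: from bind_quota, line 20
  5-11: from index_entries, line 4
  12: from main, line 33
  13: from sum_active, line 24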